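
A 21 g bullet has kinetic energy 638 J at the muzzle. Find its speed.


v = sqrt(2*E/m) = sqrt(2*638/0.021) = 246.5 m/s

246.5 m/s


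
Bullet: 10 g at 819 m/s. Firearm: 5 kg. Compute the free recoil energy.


v_r = m_p*v_p/m_gun = 0.01*819/5 = 1.638 m/s, E_r = 0.5*m_gun*v_r^2 = 0.5*5*1.638^2 = 6.708 J

6.708 J


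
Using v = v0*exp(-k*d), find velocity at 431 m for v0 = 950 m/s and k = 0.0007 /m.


v = v0*exp(-k*d) = 950*exp(-0.0007*431) = 702.6 m/s

702.6 m/s


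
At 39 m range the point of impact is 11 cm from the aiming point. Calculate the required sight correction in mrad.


1 mrad subtends 1 cm per 10 m of range, so adj = error_cm / (dist_m / 10) = 11 / (39/10) = 2.821 mrad

2.821 mrad


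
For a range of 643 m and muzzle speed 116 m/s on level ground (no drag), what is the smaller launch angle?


sin(2*theta) = R*g/v0^2 = 643*9.81/116^2 = 0.468775, theta = arcsin(0.468775)/2 = 13.98°

13.98 degrees


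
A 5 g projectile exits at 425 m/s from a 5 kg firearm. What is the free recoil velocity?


v_recoil = m_p * v_p / m_gun = 0.005 * 425 / 5 = 0.425 m/s

0.425 m/s


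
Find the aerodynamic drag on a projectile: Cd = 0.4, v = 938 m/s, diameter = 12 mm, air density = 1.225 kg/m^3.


A = pi*(d/2)^2 = pi*(12/2000)^2 = 1.13097e-04 m^2
Fd = 0.5*Cd*rho*A*v^2 = 0.5*0.4*1.225*1.13097e-04*938^2 = 24.38 N

24.38 N


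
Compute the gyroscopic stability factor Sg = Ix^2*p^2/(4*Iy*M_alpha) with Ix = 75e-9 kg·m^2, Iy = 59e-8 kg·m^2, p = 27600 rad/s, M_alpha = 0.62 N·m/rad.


Sg = Ix^2 * p^2 / (4 * Iy * M_alpha) = (75e-9)^2 * 27600^2 / (4 * 59e-8 * 0.62) = 2.928

2.928


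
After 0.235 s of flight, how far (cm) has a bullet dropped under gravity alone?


drop = 0.5*g*t^2 = 0.5*9.81*0.235^2 = 0.270879 m ≈ 27.09 cm

27.09 cm


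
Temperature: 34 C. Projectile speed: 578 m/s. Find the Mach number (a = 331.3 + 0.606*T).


a = 331.3 + 0.606*(34) = 351.904 m/s
M = v/a = 578/351.904 = 1.642

1.642


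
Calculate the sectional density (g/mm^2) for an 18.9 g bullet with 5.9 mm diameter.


SD = m/d^2 = 18.9/5.9^2 = 0.5429 g/mm^2

0.5429 g/mm^2


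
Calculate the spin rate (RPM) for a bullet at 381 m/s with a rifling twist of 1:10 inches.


twist_m = 10*0.0254 = 0.254 m
spin = v/twist = 381/0.254 = 1500 rev/s
RPM = spin*60 = 1500*60 ≈ 90000 RPM

90000 RPM


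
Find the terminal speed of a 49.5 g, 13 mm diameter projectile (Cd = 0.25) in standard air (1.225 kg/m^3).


A = pi*(d/2)^2 = pi*(13/2000)^2 = 1.32732e-04 m^2
vt = sqrt(2mg/(Cd*rho*A)) = sqrt(2*0.0495*9.81/(0.25 * 1.225 * 1.32732e-04)) = 154.6 m/s

154.6 m/s


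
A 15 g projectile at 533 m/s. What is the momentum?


p = m*v = 0.015*533 = 7.995 kg·m/s

7.995 kg·m/s


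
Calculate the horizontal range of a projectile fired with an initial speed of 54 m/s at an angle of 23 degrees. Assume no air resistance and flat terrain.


R = v0^2 * sin(2*theta) / g = 54^2 * sin(2*23°) / 9.81 = 213.8 m

213.8 m


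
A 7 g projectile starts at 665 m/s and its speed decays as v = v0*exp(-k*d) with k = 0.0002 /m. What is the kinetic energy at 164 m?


v = v0*exp(-k*d) = 665*exp(-0.0002*164) = 643.542 m/s
E = 0.5*m*v^2 = 0.5*0.007*643.542^2 = 1450 J

1450 J


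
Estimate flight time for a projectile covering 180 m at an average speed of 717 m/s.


t = d/v = 180/717 = 0.251 s

0.251 s


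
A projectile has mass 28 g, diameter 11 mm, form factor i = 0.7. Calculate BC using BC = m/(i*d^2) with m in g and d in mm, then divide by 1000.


BC = m/(i*d^2*1000) = 28/(0.7 * 11^2 * 1000) = 0.0003306

0.0003306


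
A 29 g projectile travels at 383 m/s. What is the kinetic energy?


E = 0.5*m*v^2 = 0.5*0.029*383^2 = 2127 J

2127 J


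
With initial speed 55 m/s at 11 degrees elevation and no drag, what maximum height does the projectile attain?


H = (v0*sin(theta))^2 / (2g) = (55*sin(11°))^2 / (2*9.81) = 5.613 m

5.613 m


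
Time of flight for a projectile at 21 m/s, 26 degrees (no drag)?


T = 2*v0*sin(theta)/g = 2*21*sin(26°)/9.81 = 1.877 s

1.877 s


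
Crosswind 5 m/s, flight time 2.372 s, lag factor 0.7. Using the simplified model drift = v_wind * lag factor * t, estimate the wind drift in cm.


drift = v_wind * lag * t = 5 * 0.7 * 2.372 = 8.302 m ≈ 830.2 cm

830.2 cm


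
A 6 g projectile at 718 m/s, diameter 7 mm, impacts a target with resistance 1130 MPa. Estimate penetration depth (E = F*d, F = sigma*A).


A = pi*(d/2)^2 = pi*(7/2)^2 = 38.4845 mm^2
E = 0.5*m*v^2 = 0.5*0.006*718^2 = 1546.57 J
depth = E/(sigma*A) = 1546.57 J / (1130 MPa * 38.4845 mm^2) = 1546.57/(1130 * 38.4845) m = 0.0355636 m ≈ 35.56 mm

35.56 mm


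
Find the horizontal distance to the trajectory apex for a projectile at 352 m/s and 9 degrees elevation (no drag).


R = v0^2*sin(2*theta)/g = 352^2*sin(2*9°)/9.81 = 3903 m
apex_dist = R/2 = 3903/2 = 1952 m

1952 m


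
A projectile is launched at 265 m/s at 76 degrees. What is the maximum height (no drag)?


H = (v0*sin(theta))^2 / (2g) = (265*sin(76°))^2 / (2*9.81) = 3370 m

3370 m


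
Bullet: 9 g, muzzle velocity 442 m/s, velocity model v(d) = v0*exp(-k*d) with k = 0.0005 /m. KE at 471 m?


v = v0*exp(-k*d) = 442*exp(-0.0005*471) = 349.258 m/s
E = 0.5*m*v^2 = 0.5*0.009*349.258^2 = 548.9 J

548.9 J


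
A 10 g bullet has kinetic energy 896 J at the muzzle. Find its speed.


v = sqrt(2*E/m) = sqrt(2*896/0.01) = 423.3 m/s

423.3 m/s


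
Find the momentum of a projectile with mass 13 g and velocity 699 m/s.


p = m*v = 0.013*699 = 9.087 kg·m/s

9.087 kg·m/s


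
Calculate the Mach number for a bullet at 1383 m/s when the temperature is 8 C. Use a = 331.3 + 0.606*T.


a = 331.3 + 0.606*(8) = 336.148 m/s
M = v/a = 1383/336.148 = 4.114

4.114


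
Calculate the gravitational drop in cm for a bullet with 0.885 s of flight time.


drop = 0.5*g*t^2 = 0.5*9.81*0.885^2 = 3.84172 m ≈ 384.2 cm

384.2 cm


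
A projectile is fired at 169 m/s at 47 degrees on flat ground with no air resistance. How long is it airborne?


T = 2*v0*sin(theta)/g = 2*169*sin(47°)/9.81 = 25.2 s

25.2 s


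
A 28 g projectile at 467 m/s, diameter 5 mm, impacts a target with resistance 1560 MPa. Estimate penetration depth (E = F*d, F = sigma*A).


A = pi*(d/2)^2 = pi*(5/2)^2 = 19.635 mm^2
E = 0.5*m*v^2 = 0.5*0.028*467^2 = 3053.25 J
depth = E/(sigma*A) = 3053.25 J / (1560 MPa * 19.635 mm^2) = 3053.25/(1560 * 19.635) m = 0.0996798 m ≈ 99.68 mm

99.68 mm


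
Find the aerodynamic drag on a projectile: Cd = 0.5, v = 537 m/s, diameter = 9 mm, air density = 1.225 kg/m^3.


A = pi*(d/2)^2 = pi*(9/2000)^2 = 6.36173e-05 m^2
Fd = 0.5*Cd*rho*A*v^2 = 0.5*0.5*1.225*6.36173e-05*537^2 = 5.618 N

5.618 N


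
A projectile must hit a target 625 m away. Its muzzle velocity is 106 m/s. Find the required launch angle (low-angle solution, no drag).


sin(2*theta) = R*g/v0^2 = 625*9.81/106^2 = 0.545679, theta = arcsin(0.545679)/2 = 16.54°

16.54 degrees


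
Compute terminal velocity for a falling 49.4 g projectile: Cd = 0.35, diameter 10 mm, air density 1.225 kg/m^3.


A = pi*(d/2)^2 = pi*(10/2000)^2 = 7.85398e-05 m^2
vt = sqrt(2mg/(Cd*rho*A)) = sqrt(2*0.0494*9.81/(0.35 * 1.225 * 7.85398e-05)) = 169.7 m/s

169.7 m/s


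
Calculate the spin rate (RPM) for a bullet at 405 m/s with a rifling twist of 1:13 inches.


twist_m = 13*0.0254 = 0.3302 m
spin = v/twist = 405/0.3302 = 1226.529 rev/s
RPM = spin*60 = 1226.529*60 ≈ 73592 RPM

73592 RPM


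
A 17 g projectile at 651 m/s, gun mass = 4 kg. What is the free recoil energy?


v_r = m_p*v_p/m_gun = 0.017*651/4 = 2.76675 m/s, E_r = 0.5*m_gun*v_r^2 = 0.5*4*2.76675^2 = 15.31 J

15.31 J


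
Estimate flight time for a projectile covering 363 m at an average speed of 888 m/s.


t = d/v = 363/888 = 0.4088 s

0.4088 s


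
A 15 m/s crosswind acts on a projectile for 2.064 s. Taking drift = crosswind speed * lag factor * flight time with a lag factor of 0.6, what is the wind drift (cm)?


drift = v_wind * lag * t = 15 * 0.6 * 2.064 = 18.576 m ≈ 1858 cm

1858 cm


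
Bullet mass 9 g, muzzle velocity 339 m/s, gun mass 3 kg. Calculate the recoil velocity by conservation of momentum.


v_recoil = m_p * v_p / m_gun = 0.009 * 339 / 3 = 1.017 m/s

1.017 m/s


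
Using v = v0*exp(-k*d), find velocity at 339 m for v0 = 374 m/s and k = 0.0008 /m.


v = v0*exp(-k*d) = 374*exp(-0.0008*339) = 285.2 m/s

285.2 m/s


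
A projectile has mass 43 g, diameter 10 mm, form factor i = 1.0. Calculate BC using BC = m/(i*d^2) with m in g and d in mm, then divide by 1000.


BC = m/(i*d^2*1000) = 43/(1.0 * 10^2 * 1000) = 0.00043

0.00043


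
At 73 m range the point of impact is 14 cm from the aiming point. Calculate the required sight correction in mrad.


1 mrad subtends 1 cm per 10 m of range, so adj = error_cm / (dist_m / 10) = 14 / (73/10) = 1.918 mrad

1.918 mrad


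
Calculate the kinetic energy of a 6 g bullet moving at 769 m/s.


E = 0.5*m*v^2 = 0.5*0.006*769^2 = 1774 J

1774 J


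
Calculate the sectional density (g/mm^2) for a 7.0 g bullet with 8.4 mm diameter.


SD = m/d^2 = 7.0/8.4^2 = 0.09921 g/mm^2

0.09921 g/mm^2


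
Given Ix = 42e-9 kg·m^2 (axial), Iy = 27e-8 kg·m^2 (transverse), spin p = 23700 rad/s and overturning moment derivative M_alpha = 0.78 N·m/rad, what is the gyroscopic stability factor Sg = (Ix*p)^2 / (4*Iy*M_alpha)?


Sg = Ix^2 * p^2 / (4 * Iy * M_alpha) = (42e-9)^2 * 23700^2 / (4 * 27e-8 * 0.78) = 1.176

1.176


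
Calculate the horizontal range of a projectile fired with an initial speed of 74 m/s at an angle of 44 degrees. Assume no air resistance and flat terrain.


R = v0^2 * sin(2*theta) / g = 74^2 * sin(2*44°) / 9.81 = 557.9 m

557.9 m


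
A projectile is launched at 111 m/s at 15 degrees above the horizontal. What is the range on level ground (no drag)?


R = v0^2 * sin(2*theta) / g = 111^2 * sin(2*15°) / 9.81 = 628 m

628 m


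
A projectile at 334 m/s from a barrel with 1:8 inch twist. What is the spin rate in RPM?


twist_m = 8*0.0254 = 0.2032 m
spin = v/twist = 334/0.2032 = 1643.701 rev/s
RPM = spin*60 = 1643.701*60 ≈ 98622 RPM

98622 RPM


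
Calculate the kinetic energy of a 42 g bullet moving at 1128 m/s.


E = 0.5*m*v^2 = 0.5*0.042*1128^2 = 26720 J

26720 J


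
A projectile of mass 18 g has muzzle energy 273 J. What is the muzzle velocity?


v = sqrt(2*E/m) = sqrt(2*273/0.018) = 174.2 m/s

174.2 m/s


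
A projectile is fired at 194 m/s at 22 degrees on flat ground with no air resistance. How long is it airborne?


T = 2*v0*sin(theta)/g = 2*194*sin(22°)/9.81 = 14.82 s

14.82 s


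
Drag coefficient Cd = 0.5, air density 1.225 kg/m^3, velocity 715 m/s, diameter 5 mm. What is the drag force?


A = pi*(d/2)^2 = pi*(5/2000)^2 = 1.96350e-05 m^2
Fd = 0.5*Cd*rho*A*v^2 = 0.5*0.5*1.225*1.96350e-05*715^2 = 3.074 N

3.074 N


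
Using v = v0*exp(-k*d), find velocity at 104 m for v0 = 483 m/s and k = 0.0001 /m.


v = v0*exp(-k*d) = 483*exp(-0.0001*104) = 478 m/s

478 m/s


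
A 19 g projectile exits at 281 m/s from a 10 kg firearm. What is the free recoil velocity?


v_recoil = m_p * v_p / m_gun = 0.019 * 281 / 10 = 0.5339 m/s

0.5339 m/s


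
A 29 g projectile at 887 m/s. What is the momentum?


p = m*v = 0.029*887 = 25.72 kg·m/s

25.72 kg·m/s


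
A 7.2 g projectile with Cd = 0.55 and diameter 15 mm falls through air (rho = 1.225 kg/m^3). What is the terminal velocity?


A = pi*(d/2)^2 = pi*(15/2000)^2 = 1.76715e-04 m^2
vt = sqrt(2mg/(Cd*rho*A)) = sqrt(2*0.0072*9.81/(0.55 * 1.225 * 1.76715e-04)) = 34.45 m/s

34.45 m/s


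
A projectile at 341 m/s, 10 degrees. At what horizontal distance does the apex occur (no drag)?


R = v0^2*sin(2*theta)/g = 341^2*sin(2*10°)/9.81 = 4054.07 m
apex_dist = R/2 = 4054.07/2 = 2027 m

2027 m


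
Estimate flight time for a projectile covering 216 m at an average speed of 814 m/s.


t = d/v = 216/814 = 0.2654 s

0.2654 s


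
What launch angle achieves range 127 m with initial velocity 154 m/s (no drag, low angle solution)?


sin(2*theta) = R*g/v0^2 = 127*9.81/154^2 = 0.0525329, theta = arcsin(0.0525329)/2 = 1.506°

1.506 degrees


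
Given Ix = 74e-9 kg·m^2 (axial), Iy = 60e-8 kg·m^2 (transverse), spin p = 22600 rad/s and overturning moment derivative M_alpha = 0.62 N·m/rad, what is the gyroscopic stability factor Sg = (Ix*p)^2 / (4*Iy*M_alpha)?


Sg = Ix^2 * p^2 / (4 * Iy * M_alpha) = (74e-9)^2 * 22600^2 / (4 * 60e-8 * 0.62) = 1.88

1.88


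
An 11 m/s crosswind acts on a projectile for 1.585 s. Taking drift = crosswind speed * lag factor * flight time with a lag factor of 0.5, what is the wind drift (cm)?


drift = v_wind * lag * t = 11 * 0.5 * 1.585 = 8.7175 m ≈ 871.7 cm

871.7 cm


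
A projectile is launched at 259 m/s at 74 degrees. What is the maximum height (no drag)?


H = (v0*sin(theta))^2 / (2g) = (259*sin(74°))^2 / (2*9.81) = 3159 m

3159 m


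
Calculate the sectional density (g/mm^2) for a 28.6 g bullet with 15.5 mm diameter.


SD = m/d^2 = 28.6/15.5^2 = 0.119 g/mm^2

0.119 g/mm^2


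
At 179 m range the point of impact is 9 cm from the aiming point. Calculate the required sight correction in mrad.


1 mrad subtends 1 cm per 10 m of range, so adj = error_cm / (dist_m / 10) = 9 / (179/10) = 0.5028 mrad

0.5028 mrad


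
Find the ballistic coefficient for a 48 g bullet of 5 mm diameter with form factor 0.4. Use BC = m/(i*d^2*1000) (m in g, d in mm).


BC = m/(i*d^2*1000) = 48/(0.4 * 5^2 * 1000) = 0.0048

0.0048


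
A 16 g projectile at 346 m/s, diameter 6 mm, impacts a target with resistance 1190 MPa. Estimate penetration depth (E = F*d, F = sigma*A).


A = pi*(d/2)^2 = pi*(6/2)^2 = 28.2743 mm^2
E = 0.5*m*v^2 = 0.5*0.016*346^2 = 957.728 J
depth = E/(sigma*A) = 957.728 J / (1190 MPa * 28.2743 mm^2) = 957.728/(1190 * 28.2743) m = 0.0284645 m ≈ 28.46 mm

28.46 mm


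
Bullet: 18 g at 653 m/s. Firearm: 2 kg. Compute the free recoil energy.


v_r = m_p*v_p/m_gun = 0.018*653/2 = 5.877 m/s, E_r = 0.5*m_gun*v_r^2 = 0.5*2*5.877^2 = 34.54 J

34.54 J


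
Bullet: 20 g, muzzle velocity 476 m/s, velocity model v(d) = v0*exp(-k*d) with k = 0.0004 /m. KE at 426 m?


v = v0*exp(-k*d) = 476*exp(-0.0004*426) = 401.424 m/s
E = 0.5*m*v^2 = 0.5*0.02*401.424^2 = 1611 J

1611 J


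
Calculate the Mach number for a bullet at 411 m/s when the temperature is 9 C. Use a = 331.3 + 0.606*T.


a = 331.3 + 0.606*(9) = 336.754 m/s
M = v/a = 411/336.754 = 1.22

1.22


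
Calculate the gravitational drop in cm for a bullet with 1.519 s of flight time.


drop = 0.5*g*t^2 = 0.5*9.81*1.519^2 = 11.3176 m ≈ 1132 cm

1132 cm


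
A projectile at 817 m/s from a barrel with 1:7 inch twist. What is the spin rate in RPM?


twist_m = 7*0.0254 = 0.1778 m
spin = v/twist = 817/0.1778 = 4595.051 rev/s
RPM = spin*60 = 4595.051*60 ≈ 275703 RPM

275703 RPM


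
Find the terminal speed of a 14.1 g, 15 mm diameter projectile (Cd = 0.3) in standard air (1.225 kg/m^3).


A = pi*(d/2)^2 = pi*(15/2000)^2 = 1.76715e-04 m^2
vt = sqrt(2mg/(Cd*rho*A)) = sqrt(2*0.0141*9.81/(0.3 * 1.225 * 1.76715e-04)) = 65.27 m/s

65.27 m/s


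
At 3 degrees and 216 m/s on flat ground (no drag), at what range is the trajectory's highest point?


R = v0^2*sin(2*theta)/g = 216^2*sin(2*3°)/9.81 = 497.134 m
apex_dist = R/2 = 497.134/2 = 248.6 m

248.6 m


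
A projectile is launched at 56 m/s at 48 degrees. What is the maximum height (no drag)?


H = (v0*sin(theta))^2 / (2g) = (56*sin(48°))^2 / (2*9.81) = 88.27 m

88.27 m


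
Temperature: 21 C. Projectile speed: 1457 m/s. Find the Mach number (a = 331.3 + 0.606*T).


a = 331.3 + 0.606*(21) = 344.026 m/s
M = v/a = 1457/344.026 = 4.235

4.235


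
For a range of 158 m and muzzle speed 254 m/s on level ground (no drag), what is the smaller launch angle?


sin(2*theta) = R*g/v0^2 = 158*9.81/254^2 = 0.0240247, theta = arcsin(0.0240247)/2 = 0.6883°

0.6883 degrees


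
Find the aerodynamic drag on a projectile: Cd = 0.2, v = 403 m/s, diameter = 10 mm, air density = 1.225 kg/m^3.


A = pi*(d/2)^2 = pi*(10/2000)^2 = 7.85398e-05 m^2
Fd = 0.5*Cd*rho*A*v^2 = 0.5*0.2*1.225*7.85398e-05*403^2 = 1.563 N

1.563 N


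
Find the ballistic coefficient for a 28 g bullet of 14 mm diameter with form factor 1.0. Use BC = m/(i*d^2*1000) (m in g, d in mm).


BC = m/(i*d^2*1000) = 28/(1.0 * 14^2 * 1000) = 0.0001429

0.0001429


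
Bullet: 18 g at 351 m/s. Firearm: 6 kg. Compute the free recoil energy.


v_r = m_p*v_p/m_gun = 0.018*351/6 = 1.053 m/s, E_r = 0.5*m_gun*v_r^2 = 0.5*6*1.053^2 = 3.326 J

3.326 J


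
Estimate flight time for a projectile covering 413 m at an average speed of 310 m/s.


t = d/v = 413/310 = 1.332 s

1.332 s


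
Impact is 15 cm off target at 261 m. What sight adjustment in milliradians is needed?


1 mrad subtends 1 cm per 10 m of range, so adj = error_cm / (dist_m / 10) = 15 / (261/10) = 0.5747 mrad

0.5747 mrad


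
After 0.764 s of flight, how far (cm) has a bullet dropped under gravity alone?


drop = 0.5*g*t^2 = 0.5*9.81*0.764^2 = 2.86303 m ≈ 286.3 cm

286.3 cm


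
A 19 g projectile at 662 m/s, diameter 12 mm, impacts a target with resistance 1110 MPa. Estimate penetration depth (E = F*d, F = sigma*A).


A = pi*(d/2)^2 = pi*(12/2)^2 = 113.097 mm^2
E = 0.5*m*v^2 = 0.5*0.019*662^2 = 4163.32 J
depth = E/(sigma*A) = 4163.32 J / (1110 MPa * 113.097 mm^2) = 4163.32/(1110 * 113.097) m = 0.0331638 m ≈ 33.16 mm

33.16 mm


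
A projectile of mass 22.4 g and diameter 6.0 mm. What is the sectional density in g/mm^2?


SD = m/d^2 = 22.4/6.0^2 = 0.6222 g/mm^2

0.6222 g/mm^2


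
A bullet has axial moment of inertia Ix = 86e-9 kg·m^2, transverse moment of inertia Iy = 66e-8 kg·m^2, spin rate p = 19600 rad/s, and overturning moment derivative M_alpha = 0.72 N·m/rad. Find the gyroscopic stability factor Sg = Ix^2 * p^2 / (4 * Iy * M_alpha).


Sg = Ix^2 * p^2 / (4 * Iy * M_alpha) = (86e-9)^2 * 19600^2 / (4 * 66e-8 * 0.72) = 1.495

1.495


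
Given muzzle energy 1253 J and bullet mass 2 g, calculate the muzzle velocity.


v = sqrt(2*E/m) = sqrt(2*1253/0.002) = 1119 m/s

1119 m/s


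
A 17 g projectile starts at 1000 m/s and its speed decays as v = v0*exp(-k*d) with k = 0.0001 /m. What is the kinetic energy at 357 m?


v = v0*exp(-k*d) = 1000*exp(-0.0001*357) = 964.93 m/s
E = 0.5*m*v^2 = 0.5*0.017*964.93^2 = 7914 J

7914 J


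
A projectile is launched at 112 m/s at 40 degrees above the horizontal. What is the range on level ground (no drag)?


R = v0^2 * sin(2*theta) / g = 112^2 * sin(2*40°) / 9.81 = 1259 m

1259 m


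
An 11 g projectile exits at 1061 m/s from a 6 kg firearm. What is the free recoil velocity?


v_recoil = m_p * v_p / m_gun = 0.011 * 1061 / 6 = 1.945 m/s

1.945 m/s


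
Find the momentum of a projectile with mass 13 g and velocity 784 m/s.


p = m*v = 0.013*784 = 10.19 kg·m/s

10.19 kg·m/s


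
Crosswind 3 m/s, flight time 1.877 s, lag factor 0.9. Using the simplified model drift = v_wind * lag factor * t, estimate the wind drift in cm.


drift = v_wind * lag * t = 3 * 0.9 * 1.877 = 5.0679 m ≈ 506.8 cm

506.8 cm


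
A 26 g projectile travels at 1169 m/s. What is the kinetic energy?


E = 0.5*m*v^2 = 0.5*0.026*1169^2 = 17765 J

17765 J


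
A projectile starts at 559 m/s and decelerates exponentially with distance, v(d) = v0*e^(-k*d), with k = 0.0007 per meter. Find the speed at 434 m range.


v = v0*exp(-k*d) = 559*exp(-0.0007*434) = 412.5 m/s

412.5 m/s


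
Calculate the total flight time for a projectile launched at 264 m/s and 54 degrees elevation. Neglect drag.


T = 2*v0*sin(theta)/g = 2*264*sin(54°)/9.81 = 43.54 s

43.54 s


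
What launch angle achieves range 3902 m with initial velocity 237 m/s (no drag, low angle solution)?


sin(2*theta) = R*g/v0^2 = 3902*9.81/237^2 = 0.68149, theta = arcsin(0.68149)/2 = 21.48°

21.48 degrees


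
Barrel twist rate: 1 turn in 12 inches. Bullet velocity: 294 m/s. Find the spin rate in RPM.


twist_m = 12*0.0254 = 0.3048 m
spin = v/twist = 294/0.3048 = 964.5669 rev/s
RPM = spin*60 = 964.5669*60 ≈ 57874 RPM

57874 RPM


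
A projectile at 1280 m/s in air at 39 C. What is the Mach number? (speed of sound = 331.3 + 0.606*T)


a = 331.3 + 0.606*(39) = 354.934 m/s
M = v/a = 1280/354.934 = 3.606

3.606


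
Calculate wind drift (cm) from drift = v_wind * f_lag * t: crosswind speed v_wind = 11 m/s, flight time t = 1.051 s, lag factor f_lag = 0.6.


drift = v_wind * lag * t = 11 * 0.6 * 1.051 = 6.9366 m ≈ 693.7 cm

693.7 cm


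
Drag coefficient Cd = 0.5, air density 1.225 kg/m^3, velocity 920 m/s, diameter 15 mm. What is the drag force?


A = pi*(d/2)^2 = pi*(15/2000)^2 = 1.76715e-04 m^2
Fd = 0.5*Cd*rho*A*v^2 = 0.5*0.5*1.225*1.76715e-04*920^2 = 45.81 N

45.81 N


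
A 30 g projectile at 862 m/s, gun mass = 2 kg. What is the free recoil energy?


v_r = m_p*v_p/m_gun = 0.03*862/2 = 12.93 m/s, E_r = 0.5*m_gun*v_r^2 = 0.5*2*12.93^2 = 167.2 J

167.2 J


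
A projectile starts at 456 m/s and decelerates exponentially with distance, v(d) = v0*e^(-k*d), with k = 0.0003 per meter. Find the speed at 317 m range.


v = v0*exp(-k*d) = 456*exp(-0.0003*317) = 414.6 m/s

414.6 m/s


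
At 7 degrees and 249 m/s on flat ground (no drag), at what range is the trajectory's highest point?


R = v0^2*sin(2*theta)/g = 249^2*sin(2*7°)/9.81 = 1528.99 m
apex_dist = R/2 = 1528.99/2 = 764.5 m

764.5 m


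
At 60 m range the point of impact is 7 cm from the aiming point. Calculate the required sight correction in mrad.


1 mrad subtends 1 cm per 10 m of range, so adj = error_cm / (dist_m / 10) = 7 / (60/10) = 1.167 mrad

1.167 mrad


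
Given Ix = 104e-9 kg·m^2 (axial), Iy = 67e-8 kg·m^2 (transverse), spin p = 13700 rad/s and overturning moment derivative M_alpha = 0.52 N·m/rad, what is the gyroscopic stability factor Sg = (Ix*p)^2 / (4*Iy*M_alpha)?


Sg = Ix^2 * p^2 / (4 * Iy * M_alpha) = (104e-9)^2 * 13700^2 / (4 * 67e-8 * 0.52) = 1.457

1.457


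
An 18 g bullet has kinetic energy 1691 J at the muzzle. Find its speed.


v = sqrt(2*E/m) = sqrt(2*1691/0.018) = 433.5 m/s

433.5 m/s


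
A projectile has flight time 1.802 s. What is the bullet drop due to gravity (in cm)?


drop = 0.5*g*t^2 = 0.5*9.81*1.802^2 = 15.9275 m ≈ 1593 cm

1593 cm


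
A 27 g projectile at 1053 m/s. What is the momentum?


p = m*v = 0.027*1053 = 28.43 kg·m/s

28.43 kg·m/s


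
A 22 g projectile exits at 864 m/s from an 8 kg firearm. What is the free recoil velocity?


v_recoil = m_p * v_p / m_gun = 0.022 * 864 / 8 = 2.376 m/s

2.376 m/s


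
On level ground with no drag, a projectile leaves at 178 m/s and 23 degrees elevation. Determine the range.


R = v0^2 * sin(2*theta) / g = 178^2 * sin(2*23°) / 9.81 = 2323 m

2323 m


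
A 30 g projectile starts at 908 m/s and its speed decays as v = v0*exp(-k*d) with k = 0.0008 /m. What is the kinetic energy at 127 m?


v = v0*exp(-k*d) = 908*exp(-0.0008*127) = 820.279 m/s
E = 0.5*m*v^2 = 0.5*0.03*820.279^2 = 10093 J

10093 J


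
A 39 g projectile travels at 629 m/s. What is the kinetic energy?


E = 0.5*m*v^2 = 0.5*0.039*629^2 = 7715 J

7715 J


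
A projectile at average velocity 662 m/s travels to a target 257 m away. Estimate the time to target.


t = d/v = 257/662 = 0.3882 s

0.3882 s


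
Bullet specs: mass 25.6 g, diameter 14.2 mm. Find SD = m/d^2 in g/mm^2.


SD = m/d^2 = 25.6/14.2^2 = 0.127 g/mm^2

0.127 g/mm^2


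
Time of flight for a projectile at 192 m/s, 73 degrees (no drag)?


T = 2*v0*sin(theta)/g = 2*192*sin(73°)/9.81 = 37.43 s

37.43 s


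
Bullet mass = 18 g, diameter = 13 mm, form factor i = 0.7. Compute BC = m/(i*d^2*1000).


BC = m/(i*d^2*1000) = 18/(0.7 * 13^2 * 1000) = 0.0001522

0.0001522


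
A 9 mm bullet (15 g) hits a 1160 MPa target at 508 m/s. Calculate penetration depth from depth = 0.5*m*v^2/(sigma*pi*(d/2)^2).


A = pi*(d/2)^2 = pi*(9/2)^2 = 63.6173 mm^2
E = 0.5*m*v^2 = 0.5*0.015*508^2 = 1935.48 J
depth = E/(sigma*A) = 1935.48 J / (1160 MPa * 63.6173 mm^2) = 1935.48/(1160 * 63.6173) m = 0.0262274 m ≈ 26.23 mm

26.23 mm


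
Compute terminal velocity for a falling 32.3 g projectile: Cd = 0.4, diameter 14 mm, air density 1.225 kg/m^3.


A = pi*(d/2)^2 = pi*(14/2000)^2 = 1.53938e-04 m^2
vt = sqrt(2mg/(Cd*rho*A)) = sqrt(2*0.0323*9.81/(0.4 * 1.225 * 1.53938e-04)) = 91.66 m/s

91.66 m/s


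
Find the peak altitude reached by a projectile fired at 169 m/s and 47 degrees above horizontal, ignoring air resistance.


H = (v0*sin(theta))^2 / (2g) = (169*sin(47°))^2 / (2*9.81) = 778.6 m

778.6 m


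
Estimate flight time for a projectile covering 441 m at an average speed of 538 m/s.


t = d/v = 441/538 = 0.8197 s

0.8197 s


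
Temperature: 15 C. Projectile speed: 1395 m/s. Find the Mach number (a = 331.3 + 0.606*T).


a = 331.3 + 0.606*(15) = 340.39 m/s
M = v/a = 1395/340.39 = 4.098

4.098


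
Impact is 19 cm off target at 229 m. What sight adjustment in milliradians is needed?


1 mrad subtends 1 cm per 10 m of range, so adj = error_cm / (dist_m / 10) = 19 / (229/10) = 0.8297 mrad

0.8297 mrad


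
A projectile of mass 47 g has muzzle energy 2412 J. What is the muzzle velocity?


v = sqrt(2*E/m) = sqrt(2*2412/0.047) = 320.4 m/s

320.4 m/s


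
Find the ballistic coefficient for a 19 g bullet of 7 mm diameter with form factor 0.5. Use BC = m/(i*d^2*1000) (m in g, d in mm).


BC = m/(i*d^2*1000) = 19/(0.5 * 7^2 * 1000) = 0.0007755

0.0007755


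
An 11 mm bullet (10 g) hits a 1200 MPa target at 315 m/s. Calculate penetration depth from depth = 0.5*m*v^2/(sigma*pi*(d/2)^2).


A = pi*(d/2)^2 = pi*(11/2)^2 = 95.0332 mm^2
E = 0.5*m*v^2 = 0.5*0.01*315^2 = 496.125 J
depth = E/(sigma*A) = 496.125 J / (1200 MPa * 95.0332 mm^2) = 496.125/(1200 * 95.0332) m = 0.00435045 m ≈ 4.35 mm

4.35 mm


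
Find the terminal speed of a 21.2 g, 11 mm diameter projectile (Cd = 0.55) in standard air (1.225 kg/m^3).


A = pi*(d/2)^2 = pi*(11/2000)^2 = 9.50332e-05 m^2
vt = sqrt(2mg/(Cd*rho*A)) = sqrt(2*0.0212*9.81/(0.55 * 1.225 * 9.50332e-05)) = 80.6 m/s

80.6 m/s


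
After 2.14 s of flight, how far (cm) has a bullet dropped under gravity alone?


drop = 0.5*g*t^2 = 0.5*9.81*2.14^2 = 22.4629 m ≈ 2246 cm

2246 cm


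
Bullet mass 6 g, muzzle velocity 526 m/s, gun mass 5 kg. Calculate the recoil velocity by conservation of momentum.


v_recoil = m_p * v_p / m_gun = 0.006 * 526 / 5 = 0.6312 m/s

0.6312 m/s


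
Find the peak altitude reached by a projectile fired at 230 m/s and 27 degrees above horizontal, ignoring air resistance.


H = (v0*sin(theta))^2 / (2g) = (230*sin(27°))^2 / (2*9.81) = 555.7 m

555.7 m


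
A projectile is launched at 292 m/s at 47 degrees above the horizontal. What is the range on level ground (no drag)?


R = v0^2 * sin(2*theta) / g = 292^2 * sin(2*47°) / 9.81 = 8670 m

8670 m


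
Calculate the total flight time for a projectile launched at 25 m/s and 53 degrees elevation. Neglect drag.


T = 2*v0*sin(theta)/g = 2*25*sin(53°)/9.81 = 4.071 s

4.071 s


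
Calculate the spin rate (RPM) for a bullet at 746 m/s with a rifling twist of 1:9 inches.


twist_m = 9*0.0254 = 0.2286 m
spin = v/twist = 746/0.2286 = 3263.342 rev/s
RPM = spin*60 = 3263.342*60 ≈ 195801 RPM

195801 RPM


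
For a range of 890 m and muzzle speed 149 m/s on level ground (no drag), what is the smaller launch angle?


sin(2*theta) = R*g/v0^2 = 890*9.81/149^2 = 0.393266, theta = arcsin(0.393266)/2 = 11.58°

11.58 degrees


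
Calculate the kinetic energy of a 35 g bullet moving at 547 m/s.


E = 0.5*m*v^2 = 0.5*0.035*547^2 = 5236 J

5236 J


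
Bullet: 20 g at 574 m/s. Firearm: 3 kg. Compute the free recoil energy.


v_r = m_p*v_p/m_gun = 0.02*574/3 = 3.82667 m/s, E_r = 0.5*m_gun*v_r^2 = 0.5*3*3.82667^2 = 21.97 J

21.97 J


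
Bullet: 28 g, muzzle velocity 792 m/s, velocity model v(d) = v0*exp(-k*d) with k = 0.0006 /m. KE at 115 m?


v = v0*exp(-k*d) = 792*exp(-0.0006*115) = 739.195 m/s
E = 0.5*m*v^2 = 0.5*0.028*739.195^2 = 7650 J

7650 J


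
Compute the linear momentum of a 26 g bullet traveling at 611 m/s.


p = m*v = 0.026*611 = 15.89 kg·m/s

15.89 kg·m/s


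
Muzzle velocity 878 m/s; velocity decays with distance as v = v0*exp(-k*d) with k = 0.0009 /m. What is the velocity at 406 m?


v = v0*exp(-k*d) = 878*exp(-0.0009*406) = 609.3 m/s

609.3 m/s


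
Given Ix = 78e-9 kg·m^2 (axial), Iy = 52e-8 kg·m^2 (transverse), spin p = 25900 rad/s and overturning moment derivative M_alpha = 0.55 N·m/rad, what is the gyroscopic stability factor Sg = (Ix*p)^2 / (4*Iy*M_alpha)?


Sg = Ix^2 * p^2 / (4 * Iy * M_alpha) = (78e-9)^2 * 25900^2 / (4 * 52e-8 * 0.55) = 3.567

3.567


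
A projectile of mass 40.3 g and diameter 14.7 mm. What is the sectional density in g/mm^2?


SD = m/d^2 = 40.3/14.7^2 = 0.1865 g/mm^2

0.1865 g/mm^2


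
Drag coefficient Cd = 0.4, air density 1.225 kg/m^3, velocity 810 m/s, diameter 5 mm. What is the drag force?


A = pi*(d/2)^2 = pi*(5/2000)^2 = 1.96350e-05 m^2
Fd = 0.5*Cd*rho*A*v^2 = 0.5*0.4*1.225*1.96350e-05*810^2 = 3.156 N

3.156 N


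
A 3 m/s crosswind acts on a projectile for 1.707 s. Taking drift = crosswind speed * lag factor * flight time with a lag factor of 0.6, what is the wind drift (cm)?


drift = v_wind * lag * t = 3 * 0.6 * 1.707 = 3.0726 m ≈ 307.3 cm

307.3 cm


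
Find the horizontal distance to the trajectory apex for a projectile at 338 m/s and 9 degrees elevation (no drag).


R = v0^2*sin(2*theta)/g = 338^2*sin(2*9°)/9.81 = 3598.71 m
apex_dist = R/2 = 3598.71/2 = 1799 m

1799 m


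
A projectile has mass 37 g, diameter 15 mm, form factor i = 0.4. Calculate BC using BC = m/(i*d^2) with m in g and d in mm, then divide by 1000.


BC = m/(i*d^2*1000) = 37/(0.4 * 15^2 * 1000) = 0.0004111

0.0004111


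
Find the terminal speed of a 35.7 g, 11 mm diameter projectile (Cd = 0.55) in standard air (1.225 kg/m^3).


A = pi*(d/2)^2 = pi*(11/2000)^2 = 9.50332e-05 m^2
vt = sqrt(2mg/(Cd*rho*A)) = sqrt(2*0.0357*9.81/(0.55 * 1.225 * 9.50332e-05)) = 104.6 m/s

104.6 m/s


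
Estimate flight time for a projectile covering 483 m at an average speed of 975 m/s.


t = d/v = 483/975 = 0.4954 s

0.4954 s


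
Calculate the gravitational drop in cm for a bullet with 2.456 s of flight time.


drop = 0.5*g*t^2 = 0.5*9.81*2.456^2 = 29.5866 m ≈ 2959 cm

2959 cm


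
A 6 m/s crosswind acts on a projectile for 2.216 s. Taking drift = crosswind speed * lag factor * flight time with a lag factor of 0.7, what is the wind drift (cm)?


drift = v_wind * lag * t = 6 * 0.7 * 2.216 = 9.3072 m ≈ 930.7 cm

930.7 cm


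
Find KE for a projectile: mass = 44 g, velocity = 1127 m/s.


E = 0.5*m*v^2 = 0.5*0.044*1127^2 = 27943 J

27943 J


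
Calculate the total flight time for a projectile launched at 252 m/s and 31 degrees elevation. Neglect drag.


T = 2*v0*sin(theta)/g = 2*252*sin(31°)/9.81 = 26.46 s

26.46 s


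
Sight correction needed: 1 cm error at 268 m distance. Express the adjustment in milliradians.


1 mrad subtends 1 cm per 10 m of range, so adj = error_cm / (dist_m / 10) = 1 / (268/10) = 0.03731 mrad

0.03731 mrad


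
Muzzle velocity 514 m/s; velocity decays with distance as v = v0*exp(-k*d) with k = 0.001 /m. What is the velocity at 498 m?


v = v0*exp(-k*d) = 514*exp(-0.001*498) = 312.4 m/s

312.4 m/s


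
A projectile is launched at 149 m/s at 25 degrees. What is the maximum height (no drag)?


H = (v0*sin(theta))^2 / (2g) = (149*sin(25°))^2 / (2*9.81) = 202.1 m

202.1 m


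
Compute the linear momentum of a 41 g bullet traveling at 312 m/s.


p = m*v = 0.041*312 = 12.79 kg·m/s

12.79 kg·m/s


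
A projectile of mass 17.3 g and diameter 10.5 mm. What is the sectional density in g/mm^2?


SD = m/d^2 = 17.3/10.5^2 = 0.1569 g/mm^2

0.1569 g/mm^2


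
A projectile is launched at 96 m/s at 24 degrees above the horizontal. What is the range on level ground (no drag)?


R = v0^2 * sin(2*theta) / g = 96^2 * sin(2*24°) / 9.81 = 698.1 m

698.1 m


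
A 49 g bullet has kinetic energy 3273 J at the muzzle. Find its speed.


v = sqrt(2*E/m) = sqrt(2*3273/0.049) = 365.5 m/s

365.5 m/s


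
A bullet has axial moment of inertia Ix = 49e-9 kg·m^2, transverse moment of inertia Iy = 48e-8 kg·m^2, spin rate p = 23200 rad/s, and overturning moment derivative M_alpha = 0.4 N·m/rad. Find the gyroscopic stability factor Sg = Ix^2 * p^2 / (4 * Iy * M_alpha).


Sg = Ix^2 * p^2 / (4 * Iy * M_alpha) = (49e-9)^2 * 23200^2 / (4 * 48e-8 * 0.4) = 1.683

1.683


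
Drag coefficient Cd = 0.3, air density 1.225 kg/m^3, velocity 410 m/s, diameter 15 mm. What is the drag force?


A = pi*(d/2)^2 = pi*(15/2000)^2 = 1.76715e-04 m^2
Fd = 0.5*Cd*rho*A*v^2 = 0.5*0.3*1.225*1.76715e-04*410^2 = 5.458 N

5.458 N


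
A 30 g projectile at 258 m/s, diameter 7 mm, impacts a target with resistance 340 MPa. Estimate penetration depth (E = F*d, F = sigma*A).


A = pi*(d/2)^2 = pi*(7/2)^2 = 38.4845 mm^2
E = 0.5*m*v^2 = 0.5*0.03*258^2 = 998.46 J
depth = E/(sigma*A) = 998.46 J / (340 MPa * 38.4845 mm^2) = 998.46/(340 * 38.4845) m = 0.0763072 m ≈ 76.31 mm

76.31 mm


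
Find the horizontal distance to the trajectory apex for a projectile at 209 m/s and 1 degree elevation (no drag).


R = v0^2*sin(2*theta)/g = 209^2*sin(2*1°)/9.81 = 155.397 m
apex_dist = R/2 = 155.397/2 = 77.7 m

77.7 m


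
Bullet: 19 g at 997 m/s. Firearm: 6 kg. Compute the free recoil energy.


v_r = m_p*v_p/m_gun = 0.019*997/6 = 3.15717 m/s, E_r = 0.5*m_gun*v_r^2 = 0.5*6*3.15717^2 = 29.9 J

29.9 J


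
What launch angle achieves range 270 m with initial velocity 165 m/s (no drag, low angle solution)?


sin(2*theta) = R*g/v0^2 = 270*9.81/165^2 = 0.0972893, theta = arcsin(0.0972893)/2 = 2.792°

2.792 degrees


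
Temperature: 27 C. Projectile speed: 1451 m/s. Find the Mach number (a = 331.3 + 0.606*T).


a = 331.3 + 0.606*(27) = 347.662 m/s
M = v/a = 1451/347.662 = 4.174

4.174


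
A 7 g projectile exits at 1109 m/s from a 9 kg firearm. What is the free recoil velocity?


v_recoil = m_p * v_p / m_gun = 0.007 * 1109 / 9 = 0.8626 m/s

0.8626 m/s


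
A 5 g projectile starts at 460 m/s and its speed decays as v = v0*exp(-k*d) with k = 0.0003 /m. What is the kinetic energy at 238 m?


v = v0*exp(-k*d) = 460*exp(-0.0003*238) = 428.301 m/s
E = 0.5*m*v^2 = 0.5*0.005*428.301^2 = 458.6 J

458.6 J


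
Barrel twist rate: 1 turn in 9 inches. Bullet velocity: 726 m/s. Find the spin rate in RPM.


twist_m = 9*0.0254 = 0.2286 m
spin = v/twist = 726/0.2286 = 3175.853 rev/s
RPM = spin*60 = 3175.853*60 ≈ 190551 RPM

190551 RPM


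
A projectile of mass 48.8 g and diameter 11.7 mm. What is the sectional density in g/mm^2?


SD = m/d^2 = 48.8/11.7^2 = 0.3565 g/mm^2

0.3565 g/mm^2


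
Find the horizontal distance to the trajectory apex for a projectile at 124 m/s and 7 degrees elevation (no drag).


R = v0^2*sin(2*theta)/g = 124^2*sin(2*7°)/9.81 = 379.184 m
apex_dist = R/2 = 379.184/2 = 189.6 m

189.6 m


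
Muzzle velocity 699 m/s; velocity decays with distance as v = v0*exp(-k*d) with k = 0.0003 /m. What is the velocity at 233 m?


v = v0*exp(-k*d) = 699*exp(-0.0003*233) = 651.8 m/s

651.8 m/s


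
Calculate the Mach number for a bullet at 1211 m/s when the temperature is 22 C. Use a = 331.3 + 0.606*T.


a = 331.3 + 0.606*(22) = 344.632 m/s
M = v/a = 1211/344.632 = 3.514

3.514


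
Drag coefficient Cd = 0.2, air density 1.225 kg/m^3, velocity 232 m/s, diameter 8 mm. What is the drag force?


A = pi*(d/2)^2 = pi*(8/2000)^2 = 5.02655e-05 m^2
Fd = 0.5*Cd*rho*A*v^2 = 0.5*0.2*1.225*5.02655e-05*232^2 = 0.3314 N

0.3314 N


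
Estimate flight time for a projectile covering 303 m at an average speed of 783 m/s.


t = d/v = 303/783 = 0.387 s

0.387 s


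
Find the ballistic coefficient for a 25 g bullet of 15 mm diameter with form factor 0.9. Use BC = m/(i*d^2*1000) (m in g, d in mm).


BC = m/(i*d^2*1000) = 25/(0.9 * 15^2 * 1000) = 0.0001235

0.0001235


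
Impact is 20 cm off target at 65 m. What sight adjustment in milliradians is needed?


1 mrad subtends 1 cm per 10 m of range, so adj = error_cm / (dist_m / 10) = 20 / (65/10) = 3.077 mrad

3.077 mrad


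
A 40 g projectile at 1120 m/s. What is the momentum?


p = m*v = 0.04*1120 = 44.8 kg·m/s

44.8 kg·m/s


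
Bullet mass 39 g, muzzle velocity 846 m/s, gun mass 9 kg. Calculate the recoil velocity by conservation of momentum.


v_recoil = m_p * v_p / m_gun = 0.039 * 846 / 9 = 3.666 m/s

3.666 m/s


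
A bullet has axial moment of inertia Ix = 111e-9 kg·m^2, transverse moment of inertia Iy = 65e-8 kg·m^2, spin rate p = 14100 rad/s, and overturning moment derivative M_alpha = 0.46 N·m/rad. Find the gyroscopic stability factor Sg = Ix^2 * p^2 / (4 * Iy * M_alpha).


Sg = Ix^2 * p^2 / (4 * Iy * M_alpha) = (111e-9)^2 * 14100^2 / (4 * 65e-8 * 0.46) = 2.048

2.048


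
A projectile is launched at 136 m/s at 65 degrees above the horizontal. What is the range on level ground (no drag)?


R = v0^2 * sin(2*theta) / g = 136^2 * sin(2*65°) / 9.81 = 1444 m

1444 m


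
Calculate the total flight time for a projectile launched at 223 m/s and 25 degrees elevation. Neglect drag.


T = 2*v0*sin(theta)/g = 2*223*sin(25°)/9.81 = 19.21 s

19.21 s


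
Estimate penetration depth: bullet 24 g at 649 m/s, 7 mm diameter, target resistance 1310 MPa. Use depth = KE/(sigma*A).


A = pi*(d/2)^2 = pi*(7/2)^2 = 38.4845 mm^2
E = 0.5*m*v^2 = 0.5*0.024*649^2 = 5054.41 J
depth = E/(sigma*A) = 5054.41 J / (1310 MPa * 38.4845 mm^2) = 5054.41/(1310 * 38.4845) m = 0.100257 m ≈ 100.3 mm

100.3 mm


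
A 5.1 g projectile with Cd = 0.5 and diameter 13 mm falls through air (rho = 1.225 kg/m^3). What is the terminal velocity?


A = pi*(d/2)^2 = pi*(13/2000)^2 = 1.32732e-04 m^2
vt = sqrt(2mg/(Cd*rho*A)) = sqrt(2*0.0051*9.81/(0.5 * 1.225 * 1.32732e-04)) = 35.08 m/s

35.08 m/s


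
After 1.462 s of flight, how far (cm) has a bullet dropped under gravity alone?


drop = 0.5*g*t^2 = 0.5*9.81*1.462^2 = 10.4842 m ≈ 1048 cm

1048 cm


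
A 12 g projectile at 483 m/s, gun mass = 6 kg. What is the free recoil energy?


v_r = m_p*v_p/m_gun = 0.012*483/6 = 0.966 m/s, E_r = 0.5*m_gun*v_r^2 = 0.5*6*0.966^2 = 2.799 J

2.799 J


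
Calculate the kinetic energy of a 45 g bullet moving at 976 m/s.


E = 0.5*m*v^2 = 0.5*0.045*976^2 = 21433 J

21433 J


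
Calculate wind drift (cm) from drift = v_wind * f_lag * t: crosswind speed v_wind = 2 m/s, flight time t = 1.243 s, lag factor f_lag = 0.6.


drift = v_wind * lag * t = 2 * 0.6 * 1.243 = 1.4916 m ≈ 149.2 cm

149.2 cm


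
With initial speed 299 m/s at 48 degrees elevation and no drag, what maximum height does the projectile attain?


H = (v0*sin(theta))^2 / (2g) = (299*sin(48°))^2 / (2*9.81) = 2516 m

2516 m


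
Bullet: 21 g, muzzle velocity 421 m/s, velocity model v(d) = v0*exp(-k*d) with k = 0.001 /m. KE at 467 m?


v = v0*exp(-k*d) = 421*exp(-0.001*467) = 263.917 m/s
E = 0.5*m*v^2 = 0.5*0.021*263.917^2 = 731.3 J

731.3 J


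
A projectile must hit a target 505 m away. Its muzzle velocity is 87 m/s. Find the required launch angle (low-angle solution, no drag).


sin(2*theta) = R*g/v0^2 = 505*9.81/87^2 = 0.654518, theta = arcsin(0.654518)/2 = 20.44°

20.44 degrees


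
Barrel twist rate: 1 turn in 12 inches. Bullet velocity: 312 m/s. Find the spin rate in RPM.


twist_m = 12*0.0254 = 0.3048 m
spin = v/twist = 312/0.3048 = 1023.622 rev/s
RPM = spin*60 = 1023.622*60 ≈ 61417 RPM

61417 RPM
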